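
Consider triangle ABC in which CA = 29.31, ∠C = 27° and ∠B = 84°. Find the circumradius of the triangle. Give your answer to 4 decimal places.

The third angle is ∠A = 180° − ∠B − ∠C = 69.00°.
Law of sines: BC = CA·sin A/sin B ≈ 27.514.
Law of sines: AB = CA·sin C/sin B ≈ 13.38.
Circumradius = CA/(2 sin B) ≈ 14.736.

14.7357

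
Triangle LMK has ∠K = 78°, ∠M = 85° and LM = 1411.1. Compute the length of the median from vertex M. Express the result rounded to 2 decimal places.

m_M ≈ 753.80

The third angle is ∠L = 180° − ∠M − ∠K = 17.00°.
Law of sines: MK = LM·sin L/sin K ≈ 421.78.
Law of sines: KL = LM·sin M/sin K ≈ 1437.1.
Median from M: ½√(2·LM² + 2·MK² − KL²) ≈ 753.8.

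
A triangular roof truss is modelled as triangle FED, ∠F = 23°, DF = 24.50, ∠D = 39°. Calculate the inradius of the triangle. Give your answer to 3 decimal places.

r ≈ 3.166

The third angle is ∠E = 180° − ∠D − ∠F = 118.00°.
Law of sines: ED = DF·sin F/sin E ≈ 10.842.
Law of sines: FE = DF·sin D/sin E ≈ 17.462.
Area = ½·DF·ED·sin D ≈ 83.583.
Semiperimeter s = (10.842+24.5+17.462)/2 = 26.402.
Inradius = area/s = 83.583/26.402 ≈ 3.1658.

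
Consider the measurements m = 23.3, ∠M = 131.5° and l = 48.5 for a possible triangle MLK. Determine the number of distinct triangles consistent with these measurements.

0

l·sin M = 48.5·sin(131.5°) ≈ 36.32.
Since ∠M is not acute, a triangle exists only if m > l; here m ≤ l, so there is no triangle.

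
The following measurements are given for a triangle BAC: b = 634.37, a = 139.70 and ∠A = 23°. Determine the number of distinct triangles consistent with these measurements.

0

b·sin A = 634.37·sin(23°) ≈ 247.9.
Since a = 139.70 < 247.9 = b sin A, no triangle exists.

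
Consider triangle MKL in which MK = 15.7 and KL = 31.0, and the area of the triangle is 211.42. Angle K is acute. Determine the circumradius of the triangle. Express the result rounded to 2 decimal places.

From area = ½·MK·KL·sin K, we get sin K = 2·area/(MK·KL) ≈ 0.86879.
Taking the acute solution, ∠K ≈ 60.32°.
Law of cosines then gives LM ≈ 26.935.
Circumradius = LM/(2 sin K) ≈ 15.501.

R ≈ 15.50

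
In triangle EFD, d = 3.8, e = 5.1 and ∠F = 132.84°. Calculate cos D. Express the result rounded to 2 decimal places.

cos D ≈ 0.94

By the law of cosines, f² = d² + e² − 2·d·e·cos F = 66.805, so f ≈ 8.1734.
Law of cosines again: cos D = (e² + f² − d²)/(2·e·f) ≈ 0.94010, so ∠D ≈ 19.93°.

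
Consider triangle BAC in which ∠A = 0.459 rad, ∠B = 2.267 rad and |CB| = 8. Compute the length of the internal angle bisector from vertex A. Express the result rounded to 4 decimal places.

The third angle is ∠C = π − ∠B − ∠A = 0.416 rad.
Law of sines: |AC| = |CB|·sin B/sin A ≈ 13.854.
Law of sines: |BA| = |CB|·sin C/sin A ≈ 7.29.
The bisector from A has length 2·|BA|·|AC|·cos(∠A/2)/(|BA|+|AC|) ≈ 9.3028.

9.3028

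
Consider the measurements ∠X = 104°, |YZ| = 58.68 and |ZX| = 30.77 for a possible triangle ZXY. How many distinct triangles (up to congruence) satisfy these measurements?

|ZX|·sin X = 30.77·sin(104°) ≈ 29.86.
Since ∠X is not acute, a triangle exists only if |YZ| > |ZX|; here |YZ| > |ZX|, so there is exactly one triangle.

1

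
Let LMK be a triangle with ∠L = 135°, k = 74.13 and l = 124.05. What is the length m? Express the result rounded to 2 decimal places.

60.01

Law of sines: sin K = k·sin L/l ≈ 0.42255.
Since l ≥ k, only the acute value applies: ∠K ≈ 25.00°.
Then ∠M = 180° − ∠L − ∠K ≈ 20.00°.
Law of sines gives m = l·sin M/sin L ≈ 60.013.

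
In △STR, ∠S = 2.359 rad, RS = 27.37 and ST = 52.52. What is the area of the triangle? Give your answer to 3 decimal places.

506.795

Area = ½·RS·ST·sin S ≈ 506.8.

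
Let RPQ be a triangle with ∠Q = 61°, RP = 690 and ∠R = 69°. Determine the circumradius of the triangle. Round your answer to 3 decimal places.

394.457

The third angle is ∠P = 180° − ∠Q − ∠R = 50.00°.
Law of sines: PQ = RP·sin R/sin Q ≈ 736.51.
Law of sines: QR = RP·sin P/sin Q ≈ 604.34.
Circumradius = RP/(2 sin Q) ≈ 394.46.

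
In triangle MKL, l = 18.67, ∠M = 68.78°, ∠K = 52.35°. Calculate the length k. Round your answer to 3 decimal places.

17.269

The third angle is ∠L = 180° − ∠M − ∠K = 58.87°.
Law of sines: k = l·sin K/sin L ≈ 17.269.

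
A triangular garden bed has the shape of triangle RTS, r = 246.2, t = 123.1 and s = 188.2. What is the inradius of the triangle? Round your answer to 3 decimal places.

40.568

Semiperimeter p = (246.2 + 123.1 + 188.2)/2 = 278.75.
Heron's formula: area = √(278.75·32.55·155.65·90.55) ≈ 11308.
Inradius = area/p = 11308/278.75 ≈ 40.568.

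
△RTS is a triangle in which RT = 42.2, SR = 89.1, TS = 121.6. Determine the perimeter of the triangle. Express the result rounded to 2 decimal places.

252.90

Perimeter = 121.6 + 89.1 + 42.2 = 252.9.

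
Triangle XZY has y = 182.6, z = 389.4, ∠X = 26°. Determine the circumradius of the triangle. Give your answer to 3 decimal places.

272.690

By the law of cosines, x² = z² + y² − 2·z·y·cos X = 57159, so x ≈ 239.08.
Area = ½·z·y·sin X ≈ 15585.
Circumradius = x/(2 sin X) ≈ 272.69.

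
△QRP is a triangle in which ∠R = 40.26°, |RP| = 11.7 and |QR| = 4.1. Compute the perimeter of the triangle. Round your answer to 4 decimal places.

24.7714

By the law of cosines, |PQ|² = |QR|² + |RP|² − 2·|QR|·|RP|·cos R = 80.486, so |PQ| ≈ 8.9714.
Semiperimeter s = (11.7+8.9714+4.1)/2 = 12.386.
Perimeter = 11.7 + 8.9714 + 4.1 = 24.771.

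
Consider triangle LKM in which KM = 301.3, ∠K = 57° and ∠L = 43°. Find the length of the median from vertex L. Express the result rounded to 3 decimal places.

m_L ≈ 374.956

The third angle is ∠M = 180° − ∠L − ∠K = 80.00°.
Law of sines: ML = KM·sin K/sin L ≈ 370.52.
Law of sines: LK = KM·sin M/sin L ≈ 435.08.
Median from L: ½√(2·ML² + 2·LK² − KM²) ≈ 374.96.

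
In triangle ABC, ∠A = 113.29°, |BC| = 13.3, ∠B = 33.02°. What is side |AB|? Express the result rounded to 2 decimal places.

The third angle is ∠C = 180° − ∠A − ∠B = 33.69°.
Law of sines: |AB| = |BC|·sin C/sin A ≈ 8.032.

8.03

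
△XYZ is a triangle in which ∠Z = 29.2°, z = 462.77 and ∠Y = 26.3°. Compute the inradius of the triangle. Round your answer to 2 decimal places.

96.28

The third angle is ∠X = 180° − ∠Y − ∠Z = 124.50°.
Law of sines: x = z·sin X/sin Z ≈ 781.74.
Law of sines: y = z·sin Y/sin Z ≈ 420.28.
Area = ½·z·x·sin Y ≈ 80144.
Semiperimeter s = (781.74+420.28+462.77)/2 = 832.4.
Inradius = area/s = 80144/832.4 ≈ 96.281.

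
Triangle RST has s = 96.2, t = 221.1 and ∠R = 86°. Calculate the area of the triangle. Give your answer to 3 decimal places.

10609.004

Area = ½·s·t·sin R ≈ 10609.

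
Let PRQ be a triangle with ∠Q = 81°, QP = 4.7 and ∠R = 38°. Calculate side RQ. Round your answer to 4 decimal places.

The third angle is ∠P = 180° − ∠R − ∠Q = 61.00°.
Law of sines: RQ = QP·sin P/sin R ≈ 6.6769.

6.6769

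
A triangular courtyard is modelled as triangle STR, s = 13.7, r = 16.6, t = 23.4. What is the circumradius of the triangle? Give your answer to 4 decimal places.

By the law of cosines, cos S = (t² + r² − s²) / (2·t·r) ≈ 0.81793, so ∠S ≈ 0.6130 rad.
Circumradius = s/(2 sin S) ≈ 11.906.

11.9063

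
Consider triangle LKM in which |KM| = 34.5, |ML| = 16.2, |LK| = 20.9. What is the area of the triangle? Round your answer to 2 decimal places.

Semiperimeter s = (34.5 + 16.2 + 20.9)/2 = 35.8.
Heron's formula: area = √(35.8·1.3·19.6·14.9) ≈ 116.58.

area ≈ 116.58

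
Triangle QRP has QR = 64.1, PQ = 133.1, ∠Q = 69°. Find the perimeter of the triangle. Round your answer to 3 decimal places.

By the law of cosines, RP² = PQ² + QR² − 2·PQ·QR·cos Q = 15709, so RP ≈ 125.34.
Semiperimeter s = (125.34+133.1+64.1)/2 = 161.27.
Perimeter = 125.34 + 133.1 + 64.1 = 322.54.

322.537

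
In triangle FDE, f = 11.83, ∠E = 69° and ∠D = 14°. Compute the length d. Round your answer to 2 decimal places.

2.88

The third angle is ∠F = 180° − ∠D − ∠E = 97.00°.
Law of sines: d = f·sin D/sin F ≈ 2.8834.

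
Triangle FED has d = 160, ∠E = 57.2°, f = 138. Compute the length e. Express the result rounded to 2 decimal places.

143.95

By the law of cosines, e² = d² + f² − 2·d·f·cos E = 20722, so e ≈ 143.95.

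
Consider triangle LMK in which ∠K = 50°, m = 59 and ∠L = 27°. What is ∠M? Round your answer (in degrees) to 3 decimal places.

The third angle is ∠M = 180° − ∠K − ∠L = 103.00°.

103.000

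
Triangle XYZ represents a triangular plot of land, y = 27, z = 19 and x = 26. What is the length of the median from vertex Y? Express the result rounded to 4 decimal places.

Median from Y: ½√(2·z² + 2·x² − y²) ≈ 18.337.

18.3371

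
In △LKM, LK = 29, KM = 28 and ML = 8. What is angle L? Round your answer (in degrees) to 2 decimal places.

∠L ≈ 74.88°

By the law of cosines, cos L = (ML² + LK² − KM²) / (2·ML·LK) ≈ 0.26078, so ∠L ≈ 74.88°.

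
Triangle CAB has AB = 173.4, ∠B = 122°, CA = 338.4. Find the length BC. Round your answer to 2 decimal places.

Law of sines: sin C = AB·sin B/CA ≈ 0.43455.
Since CA ≥ AB, only the acute value applies: ∠C ≈ 25.76°.
Then ∠A = 180° − ∠B − ∠C ≈ 32.24°.
Law of sines gives BC = CA·sin A/sin B ≈ 212.89.

212.89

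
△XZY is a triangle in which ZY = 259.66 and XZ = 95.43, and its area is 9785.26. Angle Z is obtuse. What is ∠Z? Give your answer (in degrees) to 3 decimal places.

∠Z ≈ 127.834°

From area = ½·XZ·ZY·sin Z, we get sin Z = 2·area/(XZ·ZY) ≈ 0.78979.
Taking the obtuse solution, ∠Z ≈ 127.83°.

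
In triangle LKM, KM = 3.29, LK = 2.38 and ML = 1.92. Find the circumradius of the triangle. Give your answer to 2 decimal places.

By the law of cosines, cos L = (ML² + LK² − KM²) / (2·ML·LK) ≈ -0.16121, so ∠L ≈ 99.28°.
Circumradius = KM/(2 sin L) ≈ 1.6668.

R ≈ 1.67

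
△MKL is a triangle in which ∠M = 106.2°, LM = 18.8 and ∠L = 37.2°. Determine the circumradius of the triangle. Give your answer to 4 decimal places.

R ≈ 15.7659

The third angle is ∠K = 180° − ∠L − ∠M = 36.60°.
Law of sines: KL = LM·sin M/sin K ≈ 30.28.
Law of sines: MK = LM·sin L/sin K ≈ 19.064.
Circumradius = LM/(2 sin K) ≈ 15.766.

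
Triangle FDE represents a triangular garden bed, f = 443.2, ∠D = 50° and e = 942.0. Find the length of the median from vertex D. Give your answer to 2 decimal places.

636.50

By the law of cosines, d² = e² + f² − 2·e·f·cos D = 5.4707e+05, so d ≈ 739.64.
Median from D: ½√(2·e² + 2·f² − d²) ≈ 636.5.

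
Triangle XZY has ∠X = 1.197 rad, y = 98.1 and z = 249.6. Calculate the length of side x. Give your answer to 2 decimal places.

By the law of cosines, x² = z² + y² − 2·z·y·cos X = 54042, so x ≈ 232.47.

232.47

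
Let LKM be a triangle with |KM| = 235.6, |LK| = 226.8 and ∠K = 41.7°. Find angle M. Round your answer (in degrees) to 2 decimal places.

∠M ≈ 66.29°

By the law of cosines, |ML|² = |LK|² + |KM|² − 2·|LK|·|KM|·cos K = 27154, so |ML| ≈ 164.78.
Law of cosines again: cos M = (|KM|² + |ML|² − |LK|²)/(2·|KM|·|ML|) ≈ 0.40212, so ∠M ≈ 66.29°.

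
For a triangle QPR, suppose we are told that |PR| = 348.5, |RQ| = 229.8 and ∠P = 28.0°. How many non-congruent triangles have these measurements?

2

|PR|·sin P = 348.5·sin(28.0°) ≈ 163.6.
Since |PR| sin P < |RQ| < |PR| (163.6 < 229.8 < 348.5), two triangles exist.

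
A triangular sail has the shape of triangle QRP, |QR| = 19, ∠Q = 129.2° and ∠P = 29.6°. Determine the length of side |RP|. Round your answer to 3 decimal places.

29.809

The third angle is ∠R = 180° − ∠P − ∠Q = 21.20°.
Law of sines: |RP| = |QR|·sin Q/sin P ≈ 29.809.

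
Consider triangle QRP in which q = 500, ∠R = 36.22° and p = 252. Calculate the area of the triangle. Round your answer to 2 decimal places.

area ≈ 37225.90

Area = ½·p·q·sin R ≈ 37226.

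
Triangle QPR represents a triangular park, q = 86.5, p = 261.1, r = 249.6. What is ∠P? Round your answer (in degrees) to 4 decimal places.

∠P ≈ 87.8643°

By the law of cosines, cos P = (r² + q² − p²) / (2·r·q) ≈ 0.03727, so ∠P ≈ 87.86°.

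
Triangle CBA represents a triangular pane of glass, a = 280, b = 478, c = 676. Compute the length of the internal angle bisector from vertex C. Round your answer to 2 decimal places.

By the law of cosines, cos C = (b² + a² − c²) / (2·b·a) ≈ -0.56071, so ∠C ≈ 124.11°.
The bisector from C has length 2·b·a·cos(∠C/2)/(b+a) ≈ 165.5.

t_C ≈ 165.50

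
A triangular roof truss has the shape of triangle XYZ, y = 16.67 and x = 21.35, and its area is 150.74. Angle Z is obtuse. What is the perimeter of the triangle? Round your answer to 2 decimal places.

71.37

From area = ½·x·y·sin Z, we get sin Z = 2·area/(x·y) ≈ 0.84708.
Taking the obtuse solution, ∠Z ≈ 122.10°.
Law of cosines then gives z ≈ 33.347.
Perimeter = 21.35 + 16.67 + 33.347 = 71.367.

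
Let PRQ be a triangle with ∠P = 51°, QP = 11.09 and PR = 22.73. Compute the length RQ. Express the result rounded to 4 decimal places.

17.9546

By the law of cosines, RQ² = QP² + PR² − 2·QP·PR·cos P = 322.37, so RQ ≈ 17.955.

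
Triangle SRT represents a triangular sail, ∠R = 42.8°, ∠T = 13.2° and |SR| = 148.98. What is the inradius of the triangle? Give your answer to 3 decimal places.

The third angle is ∠S = 180° − ∠R − ∠T = 124.00°.
Law of sines: |RT| = |SR|·sin S/sin T ≈ 540.88.
Law of sines: |TS| = |SR|·sin R/sin T ≈ 443.28.
Area = ½·|SR|·|RT|·sin R ≈ 27375.
Semiperimeter s = (540.88+443.28+148.98)/2 = 566.57.
Inradius = area/s = 27375/566.57 ≈ 48.317.

r ≈ 48.317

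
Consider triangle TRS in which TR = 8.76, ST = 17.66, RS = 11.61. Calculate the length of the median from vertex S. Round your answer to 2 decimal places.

Median from S: ½√(2·RS² + 2·ST² − TR²) ≈ 14.288.

m_S ≈ 14.29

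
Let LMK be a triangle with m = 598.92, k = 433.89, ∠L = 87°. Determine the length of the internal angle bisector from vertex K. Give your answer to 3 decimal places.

620.586

By the law of cosines, l² = m² + k² − 2·m·k·cos L = 5.1977e+05, so l ≈ 720.95.
Law of cosines again: cos K = (l² + m² − k²)/(2·l·m) ≈ 0.79924, so ∠K ≈ 36.94°.
The bisector from K has length 2·l·m·cos(∠K/2)/(l+m) ≈ 620.59.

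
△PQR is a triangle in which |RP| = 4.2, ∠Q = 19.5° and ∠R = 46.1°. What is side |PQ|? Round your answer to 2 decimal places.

The third angle is ∠P = 180° − ∠Q − ∠R = 114.40°.
Law of sines: |PQ| = |RP|·sin R/sin Q ≈ 9.0661.

9.07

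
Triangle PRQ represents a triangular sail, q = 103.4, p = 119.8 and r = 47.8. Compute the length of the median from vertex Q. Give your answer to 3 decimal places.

75.137

Median from Q: ½√(2·p² + 2·r² − q²) ≈ 75.137.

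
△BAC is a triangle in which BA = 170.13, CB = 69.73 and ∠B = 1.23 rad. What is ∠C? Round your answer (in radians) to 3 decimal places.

By the law of cosines, AC² = CB² + BA² − 2·CB·BA·cos B = 25876, so AC ≈ 160.86.
Law of cosines again: cos C = (AC² + CB² − BA²)/(2·AC·CB) ≈ 0.07998, so ∠C ≈ 1.491 rad.

∠C ≈ 1.491 rad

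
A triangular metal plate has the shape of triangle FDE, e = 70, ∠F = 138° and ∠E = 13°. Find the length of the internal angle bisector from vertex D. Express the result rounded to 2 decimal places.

The third angle is ∠D = 180° − ∠E − ∠F = 29.00°.
Law of sines: f = e·sin F/sin E ≈ 208.22.
Law of sines: d = e·sin D/sin E ≈ 150.86.
The bisector from D has length 2·e·f·cos(∠D/2)/(e+f) ≈ 101.44.

t_D ≈ 101.44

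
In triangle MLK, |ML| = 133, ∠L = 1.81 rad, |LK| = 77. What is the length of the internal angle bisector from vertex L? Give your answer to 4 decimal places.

By the law of cosines, |KM|² = |ML|² + |LK|² − 2·|ML|·|LK|·cos L = 28471, so |KM| ≈ 168.73.
The bisector from L has length 2·|ML|·|LK|·cos(∠L/2)/(|ML|+|LK|) ≈ 60.245.

60.2449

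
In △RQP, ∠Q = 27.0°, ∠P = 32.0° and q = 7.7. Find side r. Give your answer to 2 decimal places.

14.54

The third angle is ∠R = 180° − ∠Q − ∠P = 121.00°.
Law of sines: r = q·sin R/sin Q ≈ 14.538.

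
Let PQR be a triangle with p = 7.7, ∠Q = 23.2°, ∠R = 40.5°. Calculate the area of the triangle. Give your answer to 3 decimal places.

8.460

The third angle is ∠P = 180° − ∠Q − ∠R = 116.30°.
Law of sines: q = p·sin Q/sin P ≈ 3.3836.
Law of sines: r = p·sin R/sin P ≈ 5.5782.
Area = ½·p·q·sin R ≈ 8.4603.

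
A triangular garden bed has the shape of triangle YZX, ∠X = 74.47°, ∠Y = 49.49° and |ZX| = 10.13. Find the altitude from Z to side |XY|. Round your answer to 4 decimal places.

h_Z ≈ 9.7602

The third angle is ∠Z = 180° − ∠X − ∠Y = 56.04°.
Law of sines: |XY| = |ZX|·sin Z/sin Y ≈ 11.051.
Law of sines: |YZ| = |ZX|·sin X/sin Y ≈ 12.837.
Area = ½·|ZX|·|XY|·sin X ≈ 53.93.
The altitude from Z has length 2·area/|XY| ≈ 9.7602.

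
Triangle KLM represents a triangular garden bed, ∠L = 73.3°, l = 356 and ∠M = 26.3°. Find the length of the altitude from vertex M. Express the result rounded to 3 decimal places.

351.015

The third angle is ∠K = 180° − ∠L − ∠M = 80.40°.
Law of sines: k = l·sin K/sin L ≈ 366.47.
Law of sines: m = l·sin M/sin L ≈ 164.68.
Area = ½·l·k·sin M ≈ 28902.
The altitude from M has length 2·area/m ≈ 351.01.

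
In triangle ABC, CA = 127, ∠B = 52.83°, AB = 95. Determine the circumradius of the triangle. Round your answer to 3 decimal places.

Law of sines: sin C = AB·sin B/CA ≈ 0.59607.
Since CA ≥ AB, only the acute value applies: ∠C ≈ 36.59°.
Then ∠A = 180° − ∠B − ∠C ≈ 90.58°.
Law of sines gives BC = CA·sin A/sin B ≈ 159.37.
Circumradius = CA/(2 sin B) ≈ 79.689.

79.689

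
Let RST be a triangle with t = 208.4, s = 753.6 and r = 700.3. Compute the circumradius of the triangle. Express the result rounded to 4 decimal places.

379.3922

By the law of cosines, cos R = (s² + t² − r²) / (2·s·t) ≈ 0.38498, so ∠R ≈ 1.1756 rad.
Circumradius = r/(2 sin R) ≈ 379.39.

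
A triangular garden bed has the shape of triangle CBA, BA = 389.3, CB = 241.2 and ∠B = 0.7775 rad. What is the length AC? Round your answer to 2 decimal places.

By the law of cosines, AC² = CB² + BA² − 2·CB·BA·cos B = 75894, so AC ≈ 275.49.

275.49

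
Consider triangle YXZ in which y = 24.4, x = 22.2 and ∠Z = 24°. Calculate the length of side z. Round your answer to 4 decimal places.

By the law of cosines, z² = y² + x² − 2·y·x·cos Z = 98.501, so z ≈ 9.9248.

9.9248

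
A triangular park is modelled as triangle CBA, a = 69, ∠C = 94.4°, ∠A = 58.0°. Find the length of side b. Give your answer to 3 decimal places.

37.695

The third angle is ∠B = 180° − ∠A − ∠C = 27.60°.
Law of sines: b = a·sin B/sin A ≈ 37.695.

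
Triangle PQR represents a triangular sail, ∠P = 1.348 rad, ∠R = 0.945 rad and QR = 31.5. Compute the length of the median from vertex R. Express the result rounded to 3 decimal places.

The third angle is ∠Q = π − ∠R − ∠P = 0.849 rad.
Law of sines: RP = QR·sin Q/sin P ≈ 24.235.
Law of sines: PQ = QR·sin R/sin P ≈ 26.178.
Median from R: ½√(2·QR² + 2·RP² − PQ²) ≈ 24.869.

24.869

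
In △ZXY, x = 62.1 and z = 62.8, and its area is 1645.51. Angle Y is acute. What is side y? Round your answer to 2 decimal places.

From area = ½·z·x·sin Y, we get sin Y = 2·area/(z·x) ≈ 0.84388.
Taking the acute solution, ∠Y ≈ 1.0045 rad.
Law of cosines then gives y ≈ 60.128.

60.13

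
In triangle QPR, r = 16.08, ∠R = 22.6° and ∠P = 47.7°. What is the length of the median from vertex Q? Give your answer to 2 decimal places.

The third angle is ∠Q = 180° − ∠P − ∠R = 109.70°.
Law of sines: q = r·sin Q/sin R ≈ 39.394.
Law of sines: p = r·sin P/sin R ≈ 30.948.
Median from Q: ½√(2·p² + 2·r² − q²) ≈ 14.84.

m_Q ≈ 14.84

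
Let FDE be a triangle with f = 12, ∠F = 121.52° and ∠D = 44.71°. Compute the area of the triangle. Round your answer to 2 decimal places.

14.14

The third angle is ∠E = 180° − ∠F − ∠D = 13.77°.
Law of sines: d = f·sin D/sin F ≈ 9.9034.
Law of sines: e = f·sin E/sin F ≈ 3.3507.
Area = ½·f·d·sin E ≈ 14.144.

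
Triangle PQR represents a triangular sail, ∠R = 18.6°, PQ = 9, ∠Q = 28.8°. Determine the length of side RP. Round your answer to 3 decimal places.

The third angle is ∠P = 180° − ∠Q − ∠R = 132.60°.
Law of sines: RP = PQ·sin Q/sin R ≈ 13.594.

13.594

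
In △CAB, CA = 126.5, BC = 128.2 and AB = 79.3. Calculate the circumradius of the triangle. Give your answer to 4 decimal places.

R ≈ 67.0178

By the law of cosines, cos C = (BC² + CA² − AB²) / (2·BC·CA) ≈ 0.80621, so ∠C ≈ 36.27°.
Circumradius = AB/(2 sin C) ≈ 67.018.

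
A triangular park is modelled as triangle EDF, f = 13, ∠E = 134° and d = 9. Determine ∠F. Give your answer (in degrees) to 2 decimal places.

By the law of cosines, e² = d² + f² − 2·d·f·cos E = 412.55, so e ≈ 20.311.
Law of cosines again: cos F = (e² + d² − f²)/(2·e·d) ≈ 0.88771, so ∠F ≈ 27.41°.

∠F ≈ 27.41°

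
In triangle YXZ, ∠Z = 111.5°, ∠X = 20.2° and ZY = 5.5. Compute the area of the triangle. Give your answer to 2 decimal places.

30.43

The third angle is ∠Y = 180° − ∠X − ∠Z = 48.30°.
Law of sines: XZ = ZY·sin Y/sin X ≈ 11.893.
Law of sines: YX = ZY·sin Z/sin X ≈ 14.82.
Area = ½·ZY·XZ·sin Z ≈ 30.429.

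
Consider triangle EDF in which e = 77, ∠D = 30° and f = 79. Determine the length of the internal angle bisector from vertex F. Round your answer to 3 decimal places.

By the law of cosines, d² = f² + e² − 2·f·e·cos D = 1633.9, so d ≈ 40.422.
Law of cosines again: cos F = (e² + d² − f²)/(2·e·d) ≈ 0.21236, so ∠F ≈ 77.74°.
The bisector from F has length 2·e·d·cos(∠F/2)/(e+d) ≈ 41.275.

41.275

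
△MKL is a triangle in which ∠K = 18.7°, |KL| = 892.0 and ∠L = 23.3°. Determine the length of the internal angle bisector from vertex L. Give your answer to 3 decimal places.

The third angle is ∠M = 180° − ∠K − ∠L = 138.00°.
Law of sines: |LM| = |KL|·sin K/sin M ≈ 427.4.
Law of sines: |MK| = |KL|·sin L/sin M ≈ 527.29.
The bisector from L has length 2·|KL|·|LM|·cos(∠L/2)/(|KL|+|LM|) ≈ 566.

t_L ≈ 565.996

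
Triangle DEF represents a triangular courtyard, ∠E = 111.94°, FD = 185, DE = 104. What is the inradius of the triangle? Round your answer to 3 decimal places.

Law of sines: sin F = DE·sin E/FD ≈ 0.52145.
Since FD ≥ DE, only the acute value applies: ∠F ≈ 31.43°.
Then ∠D = 180° − ∠E − ∠F ≈ 36.63°.
Law of sines gives EF = FD·sin D/sin E ≈ 119.
Area = ½·FD·DE·sin D ≈ 5739.8.
Semiperimeter s = (119+185+104)/2 = 204.
Inradius = area/s = 5739.8/204 ≈ 28.136.

r ≈ 28.136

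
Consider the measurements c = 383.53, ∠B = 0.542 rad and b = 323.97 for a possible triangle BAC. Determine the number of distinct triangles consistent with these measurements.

2

c·sin B = 383.53·sin(0.542 rad) ≈ 197.8.
Since c sin B < b < c (197.8 < 323.97 < 383.53), two triangles exist.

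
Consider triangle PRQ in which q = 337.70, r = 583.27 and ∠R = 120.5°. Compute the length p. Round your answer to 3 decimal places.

Law of sines: sin Q = q·sin R/r ≈ 0.49886.
Since r ≥ q, only the acute value applies: ∠Q ≈ 29.92°.
Then ∠P = 180° − ∠R − ∠Q ≈ 29.58°.
Law of sines gives p = r·sin P/sin R ≈ 334.11.

334.113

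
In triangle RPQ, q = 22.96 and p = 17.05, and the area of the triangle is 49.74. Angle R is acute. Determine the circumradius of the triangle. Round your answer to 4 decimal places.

From area = ½·p·q·sin R, we get sin R = 2·area/(p·q) ≈ 0.25412.
Taking the acute solution, ∠R ≈ 14.72°.
Law of cosines then gives r ≈ 7.7865.
Circumradius = r/(2 sin R) ≈ 15.321.

15.3205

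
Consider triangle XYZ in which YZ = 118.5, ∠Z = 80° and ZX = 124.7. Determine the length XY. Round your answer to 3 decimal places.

156.398

By the law of cosines, XY² = YZ² + ZX² − 2·YZ·ZX·cos Z = 24460, so XY ≈ 156.4.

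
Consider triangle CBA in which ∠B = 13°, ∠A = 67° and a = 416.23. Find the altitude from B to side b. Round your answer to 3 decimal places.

h_B ≈ 409.907

The third angle is ∠C = 180° − ∠B − ∠A = 100.00°.
Law of sines: c = a·sin C/sin A ≈ 445.31.
Law of sines: b = a·sin B/sin A ≈ 101.72.
Area = ½·a·c·sin B ≈ 20847.
The altitude from B has length 2·area/b ≈ 409.91.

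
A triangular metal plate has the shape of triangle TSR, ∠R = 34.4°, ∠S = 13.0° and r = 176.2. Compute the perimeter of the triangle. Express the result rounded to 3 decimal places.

The third angle is ∠T = 180° − ∠S − ∠R = 132.60°.
Law of sines: t = r·sin T/sin R ≈ 229.57.
Law of sines: s = r·sin S/sin R ≈ 70.157.
Semiperimeter p = (229.57+70.157+176.2)/2 = 237.96.
Perimeter = 229.57 + 70.157 + 176.2 = 475.93.

perimeter ≈ 475.928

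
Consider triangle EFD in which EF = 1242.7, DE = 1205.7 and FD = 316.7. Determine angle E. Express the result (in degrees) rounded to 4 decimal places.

By the law of cosines, cos E = (DE² + EF² − FD²) / (2·DE·EF) ≈ 0.96699, so ∠E ≈ 14.76°.

14.7634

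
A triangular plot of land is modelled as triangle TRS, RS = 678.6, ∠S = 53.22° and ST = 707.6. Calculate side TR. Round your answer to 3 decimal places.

By the law of cosines, TR² = RS² + ST² − 2·RS·ST·cos S = 3.8619e+05, so TR ≈ 621.44.

621.441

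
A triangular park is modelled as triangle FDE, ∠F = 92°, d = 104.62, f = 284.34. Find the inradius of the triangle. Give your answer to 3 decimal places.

41.964

Law of sines: sin D = d·sin F/f ≈ 0.36772.
Since f ≥ d, only the acute value applies: ∠D ≈ 21.57°.
Then ∠E = 180° − ∠F − ∠D ≈ 66.43°.
Law of sines gives e = f·sin E/sin F ≈ 260.77.
Area = ½·f·d·sin E ≈ 13632.
Semiperimeter s = (284.34+104.62+260.77)/2 = 324.86.
Inradius = area/s = 13632/324.86 ≈ 41.964.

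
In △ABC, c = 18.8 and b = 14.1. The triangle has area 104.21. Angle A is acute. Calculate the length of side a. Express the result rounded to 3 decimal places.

From area = ½·b·c·sin A, we get sin A = 2·area/(b·c) ≈ 0.78625.
Taking the acute solution, ∠A ≈ 51.84°.
Law of cosines then gives a ≈ 14.989.

14.989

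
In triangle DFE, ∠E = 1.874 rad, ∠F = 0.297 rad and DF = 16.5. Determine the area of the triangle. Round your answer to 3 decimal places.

34.446

The third angle is ∠D = π − ∠F − ∠E = 0.971 rad.
Law of sines: FE = DF·sin D/sin E ≈ 14.267.
Law of sines: ED = DF·sin F/sin E ≈ 5.0596.
Area = ½·DF·FE·sin F ≈ 34.446.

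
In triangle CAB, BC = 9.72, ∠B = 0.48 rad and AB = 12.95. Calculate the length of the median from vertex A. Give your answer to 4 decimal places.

By the law of cosines, CA² = AB² + BC² − 2·AB·BC·cos B = 38.882, so CA ≈ 6.2355.
Median from A: ½√(2·CA² + 2·AB² − BC²) ≈ 8.9259.

m_A ≈ 8.9259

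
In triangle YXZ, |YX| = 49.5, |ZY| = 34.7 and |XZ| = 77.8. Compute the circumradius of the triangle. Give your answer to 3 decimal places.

54.336

By the law of cosines, cos Y = (|ZY|² + |YX|² − |XZ|²) / (2·|ZY|·|YX|) ≈ -0.69819, so ∠Y ≈ 134.28°.
Circumradius = |XZ|/(2 sin Y) ≈ 54.336.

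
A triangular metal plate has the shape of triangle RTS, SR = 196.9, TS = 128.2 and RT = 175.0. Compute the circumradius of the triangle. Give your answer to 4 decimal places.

100.1748

By the law of cosines, cos R = (SR² + RT² − TS²) / (2·SR·RT) ≈ 0.76847, so ∠R ≈ 39.78°.
Circumradius = TS/(2 sin R) ≈ 100.17.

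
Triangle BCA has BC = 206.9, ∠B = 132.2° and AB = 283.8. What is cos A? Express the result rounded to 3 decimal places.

0.940

By the law of cosines, CA² = AB² + BC² − 2·AB·BC·cos B = 2.0223e+05, so CA ≈ 449.7.
Law of cosines again: cos A = (CA² + AB² − BC²)/(2·CA·AB) ≈ 0.94013, so ∠A ≈ 19.93°.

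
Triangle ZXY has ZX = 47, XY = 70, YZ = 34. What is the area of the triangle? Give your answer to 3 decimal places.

area ≈ 700.812

Semiperimeter s = (70 + 34 + 47)/2 = 75.5.
Heron's formula: area = √(75.5·5.5·41.5·28.5) ≈ 700.81.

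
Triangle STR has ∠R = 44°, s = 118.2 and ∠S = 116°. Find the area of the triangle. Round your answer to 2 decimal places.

1846.58

The third angle is ∠T = 180° − ∠R − ∠S = 20.00°.
Law of sines: t = s·sin T/sin S ≈ 44.979.
Law of sines: r = s·sin R/sin S ≈ 91.354.
Area = ½·s·t·sin R ≈ 1846.6.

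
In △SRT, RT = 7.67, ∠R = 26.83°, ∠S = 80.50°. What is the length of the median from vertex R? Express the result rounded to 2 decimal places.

The third angle is ∠T = 180° − ∠S − ∠R = 72.67°.
Law of sines: TS = RT·sin R/sin S ≈ 3.51.
Law of sines: SR = RT·sin T/sin S ≈ 7.4236.
Median from R: ½√(2·SR² + 2·RT² − TS²) ≈ 7.341.

m_R ≈ 7.34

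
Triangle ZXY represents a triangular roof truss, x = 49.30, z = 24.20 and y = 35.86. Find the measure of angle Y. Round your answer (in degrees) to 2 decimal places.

∠Y ≈ 43.52°

By the law of cosines, cos Y = (z² + x² − y²) / (2·z·x) ≈ 0.72511, so ∠Y ≈ 43.52°.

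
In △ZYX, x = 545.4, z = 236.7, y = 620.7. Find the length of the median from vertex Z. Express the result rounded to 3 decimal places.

572.152

Median from Z: ½√(2·y² + 2·x² − z²) ≈ 572.15.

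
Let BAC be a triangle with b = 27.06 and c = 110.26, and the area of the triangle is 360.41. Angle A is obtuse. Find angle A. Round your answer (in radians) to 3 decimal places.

∠A ≈ 2.898 rad

From area = ½·c·b·sin A, we get sin A = 2·area/(c·b) ≈ 0.24159.
Taking the obtuse solution, ∠A ≈ 2.8976 rad.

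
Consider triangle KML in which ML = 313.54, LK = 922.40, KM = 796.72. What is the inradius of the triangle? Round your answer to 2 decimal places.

r ≈ 119.43

Semiperimeter s = (313.54 + 922.4 + 796.72)/2 = 1016.3.
Heron's formula: area = √(1016.3·702.79·93.93·219.61) ≈ 1.2138e+05.
Inradius = area/s = 1.2138e+05/1016.3 ≈ 119.43.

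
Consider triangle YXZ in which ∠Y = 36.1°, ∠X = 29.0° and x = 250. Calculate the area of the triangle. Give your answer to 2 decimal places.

34448.25

The third angle is ∠Z = 180° − ∠Y − ∠X = 114.90°.
Law of sines: y = x·sin Y/sin X ≈ 303.83.
Law of sines: z = x·sin Z/sin X ≈ 467.73.
Area = ½·x·y·sin Z ≈ 34448.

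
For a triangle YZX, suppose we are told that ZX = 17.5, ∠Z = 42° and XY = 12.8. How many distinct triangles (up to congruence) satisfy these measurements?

ZX·sin Z = 17.5·sin(42°) ≈ 11.71.
Since ZX sin Z < XY < ZX (11.71 < 12.8 < 17.5), two triangles exist.

2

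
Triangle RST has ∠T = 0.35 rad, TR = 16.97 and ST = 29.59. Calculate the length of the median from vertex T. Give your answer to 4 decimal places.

22.9507

By the law of cosines, RS² = ST² + TR² − 2·ST·TR·cos T = 220.15, so RS ≈ 14.838.
Median from T: ½√(2·ST² + 2·TR² − RS²) ≈ 22.951.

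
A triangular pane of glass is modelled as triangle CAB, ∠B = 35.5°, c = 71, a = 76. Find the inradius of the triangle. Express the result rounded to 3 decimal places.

r ≈ 16.314

By the law of cosines, b² = c² + a² − 2·c·a·cos B = 2031.1, so b ≈ 45.067.
Area = ½·c·a·sin B ≈ 1566.7.
Semiperimeter s = (71+76+45.067)/2 = 96.034.
Inradius = area/s = 1566.7/96.034 ≈ 16.314.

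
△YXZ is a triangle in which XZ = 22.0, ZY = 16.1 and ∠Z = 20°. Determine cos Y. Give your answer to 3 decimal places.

By the law of cosines, YX² = XZ² + ZY² − 2·XZ·ZY·cos Z = 77.532, so YX ≈ 8.8052.
Law of cosines again: cos Y = (ZY² + YX² − XZ²)/(2·ZY·YX) ≈ -0.51938, so ∠Y ≈ 121.29°.

-0.519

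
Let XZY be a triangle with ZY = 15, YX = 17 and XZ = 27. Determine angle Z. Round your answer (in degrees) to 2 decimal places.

By the law of cosines, cos Z = (XZ² + ZY² − YX²) / (2·XZ·ZY) ≈ 0.82099, so ∠Z ≈ 34.82°.

∠Z ≈ 34.82°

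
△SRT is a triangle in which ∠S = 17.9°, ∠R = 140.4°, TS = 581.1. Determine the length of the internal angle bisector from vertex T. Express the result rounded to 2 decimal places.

371.33

The third angle is ∠T = 180° − ∠S − ∠R = 21.70°.
Law of sines: RT = TS·sin S/sin R ≈ 280.2.
Law of sines: SR = TS·sin T/sin R ≈ 337.08.
The bisector from T has length 2·RT·TS·cos(∠T/2)/(RT+TS) ≈ 371.33.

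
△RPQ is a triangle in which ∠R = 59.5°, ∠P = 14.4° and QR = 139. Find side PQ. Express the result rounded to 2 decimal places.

481.59

The third angle is ∠Q = 180° − ∠R − ∠P = 106.10°.
Law of sines: PQ = QR·sin R/sin P ≈ 481.59.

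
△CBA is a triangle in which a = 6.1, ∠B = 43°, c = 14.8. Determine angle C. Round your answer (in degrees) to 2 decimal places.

By the law of cosines, b² = a² + c² − 2·a·c·cos B = 124.2, so b ≈ 11.144.
Law of cosines again: cos C = (b² + a² − c²)/(2·b·a) ≈ -0.42389, so ∠C ≈ 115.08°.

115.08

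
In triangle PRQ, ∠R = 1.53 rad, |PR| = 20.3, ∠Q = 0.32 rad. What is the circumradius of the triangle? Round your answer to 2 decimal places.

The third angle is ∠P = π − ∠R − ∠Q = 1.292 rad.
Law of sines: |RQ| = |PR|·sin P/sin Q ≈ 62.034.
Law of sines: |QP| = |PR|·sin R/sin Q ≈ 64.48.
Circumradius = |PR|/(2 sin Q) ≈ 32.267.

32.27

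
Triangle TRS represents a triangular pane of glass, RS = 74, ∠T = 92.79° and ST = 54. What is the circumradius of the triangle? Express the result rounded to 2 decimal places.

Law of sines: sin R = ST·sin T/RS ≈ 0.72886.
Since RS ≥ ST, only the acute value applies: ∠R ≈ 46.79°.
Then ∠S = 180° − ∠T − ∠R ≈ 40.42°.
Law of sines gives TR = RS·sin S/sin T ≈ 48.036.
Circumradius = RS/(2 sin T) ≈ 37.044.

37.04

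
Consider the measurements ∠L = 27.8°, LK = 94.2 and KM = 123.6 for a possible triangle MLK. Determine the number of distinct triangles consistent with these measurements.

LK·sin L = 94.2·sin(27.8°) ≈ 43.93.
Since KM ≥ LK, exactly one triangle exists.

1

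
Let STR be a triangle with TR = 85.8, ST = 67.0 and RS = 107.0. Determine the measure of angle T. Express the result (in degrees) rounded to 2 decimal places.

88.00

By the law of cosines, cos T = (ST² + TR² − RS²) / (2·ST·TR) ≈ 0.03493, so ∠T ≈ 88.00°.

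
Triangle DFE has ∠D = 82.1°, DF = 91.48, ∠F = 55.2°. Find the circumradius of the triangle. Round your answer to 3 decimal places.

R ≈ 67.447

The third angle is ∠E = 180° − ∠D − ∠F = 42.70°.
Law of sines: FE = DF·sin D/sin E ≈ 133.61.
Law of sines: ED = DF·sin F/sin E ≈ 110.77.
Circumradius = DF/(2 sin E) ≈ 67.447.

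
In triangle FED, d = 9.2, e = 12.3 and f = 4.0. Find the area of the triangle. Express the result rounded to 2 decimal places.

Semiperimeter s = (4 + 12.3 + 9.2)/2 = 12.75.
Heron's formula: area = √(12.75·8.75·0.45·3.55) ≈ 13.35.

13.35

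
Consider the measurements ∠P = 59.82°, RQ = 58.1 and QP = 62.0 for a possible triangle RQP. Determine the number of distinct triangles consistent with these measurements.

2

QP·sin P = 62.0·sin(59.82°) ≈ 53.6.
Since QP sin P < RQ < QP (53.6 < 58.1 < 62.0), two triangles exist.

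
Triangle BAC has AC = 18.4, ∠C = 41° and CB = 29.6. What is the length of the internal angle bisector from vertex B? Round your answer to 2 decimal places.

t_B ≈ 22.48

By the law of cosines, BA² = AC² + CB² − 2·AC·CB·cos C = 392.63, so BA ≈ 19.815.
Law of cosines again: cos B = (CB² + BA² − AC²)/(2·CB·BA) ≈ 0.79301, so ∠B ≈ 37.53°.
The bisector from B has length 2·CB·BA·cos(∠B/2)/(CB+BA) ≈ 22.477.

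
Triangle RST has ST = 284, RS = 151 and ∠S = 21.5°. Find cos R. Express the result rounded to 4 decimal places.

-0.7362

By the law of cosines, TR² = RS² + ST² − 2·RS·ST·cos S = 23657, so TR ≈ 153.81.
Law of cosines again: cos R = (TR² + RS² − ST²)/(2·TR·RS) ≈ -0.73623, so ∠R ≈ 137.41°.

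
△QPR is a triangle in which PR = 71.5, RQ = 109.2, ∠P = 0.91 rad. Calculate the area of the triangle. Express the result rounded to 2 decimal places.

Law of sines: sin Q = PR·sin P/RQ ≈ 0.51694.
Since RQ ≥ PR, only the acute value applies: ∠Q ≈ 0.543 rad.
Then ∠R = π − ∠P − ∠Q ≈ 1.688 rad.
Law of sines gives QP = RQ·sin R/sin P ≈ 137.36.
Area = ½·RQ·PR·sin R ≈ 3877.

area ≈ 3876.97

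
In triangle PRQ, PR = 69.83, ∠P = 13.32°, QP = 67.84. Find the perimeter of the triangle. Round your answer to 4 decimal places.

perimeter ≈ 153.7585

By the law of cosines, RQ² = QP² + PR² − 2·QP·PR·cos P = 258.84, so RQ ≈ 16.088.
Semiperimeter s = (16.088+67.84+69.83)/2 = 76.879.
Perimeter = 16.088 + 67.84 + 69.83 = 153.76.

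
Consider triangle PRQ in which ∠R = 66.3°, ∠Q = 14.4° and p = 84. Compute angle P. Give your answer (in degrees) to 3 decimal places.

The third angle is ∠P = 180° − ∠R − ∠Q = 99.30°.

99.300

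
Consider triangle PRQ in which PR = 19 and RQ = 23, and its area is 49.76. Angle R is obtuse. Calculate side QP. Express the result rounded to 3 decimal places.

From area = ½·PR·RQ·sin R, we get sin R = 2·area/(PR·RQ) ≈ 0.22773.
Taking the obtuse solution, ∠R ≈ 2.912 rad.
Law of cosines then gives QP ≈ 41.726.

41.726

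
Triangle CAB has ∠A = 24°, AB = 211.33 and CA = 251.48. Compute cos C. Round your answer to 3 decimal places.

0.562

By the law of cosines, BC² = CA² + AB² − 2·CA·AB·cos A = 10801, so BC ≈ 103.93.
Law of cosines again: cos C = (BC² + CA² − AB²)/(2·BC·CA) ≈ 0.56212, so ∠C ≈ 55.80°.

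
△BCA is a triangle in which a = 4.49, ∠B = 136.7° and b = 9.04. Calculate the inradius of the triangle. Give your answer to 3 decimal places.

r ≈ 0.859

Law of sines: sin A = a·sin B/b ≈ 0.34063.
Since b ≥ a, only the acute value applies: ∠A ≈ 19.92°.
Then ∠C = 180° − ∠B − ∠A ≈ 23.38°.
Law of sines gives c = b·sin C/sin B ≈ 5.2317.
Area = ½·b·a·sin C ≈ 8.055.
Semiperimeter s = (9.04+5.2317+4.49)/2 = 9.3808.
Inradius = area/s = 8.055/9.3808 ≈ 0.85867.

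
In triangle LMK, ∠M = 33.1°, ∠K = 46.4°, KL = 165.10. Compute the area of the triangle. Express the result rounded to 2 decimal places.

The third angle is ∠L = 180° − ∠M − ∠K = 100.50°.
Law of sines: MK = KL·sin L/sin M ≈ 297.26.
Law of sines: LM = KL·sin K/sin M ≈ 218.93.
Area = ½·KL·MK·sin K ≈ 17770.

area ≈ 17770.44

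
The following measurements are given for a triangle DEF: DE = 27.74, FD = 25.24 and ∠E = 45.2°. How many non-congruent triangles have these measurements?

2

DE·sin E = 27.74·sin(45.2°) ≈ 19.68.
Since DE sin E < FD < DE (19.68 < 25.24 < 27.74), two triangles exist.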